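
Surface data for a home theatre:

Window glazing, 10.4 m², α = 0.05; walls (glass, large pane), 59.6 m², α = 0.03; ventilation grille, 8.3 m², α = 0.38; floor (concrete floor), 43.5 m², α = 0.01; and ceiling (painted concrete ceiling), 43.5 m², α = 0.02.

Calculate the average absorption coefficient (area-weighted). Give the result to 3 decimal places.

Total surface area S = 165.3 m².
A = 10.4·0.05 + 59.6·0.03 + 8.3·0.38 + 43.5·0.01 + 43.5·0.02 = 6.767 sabins.
ᾱ = 6.767 / 165.3 = 0.041.

0.041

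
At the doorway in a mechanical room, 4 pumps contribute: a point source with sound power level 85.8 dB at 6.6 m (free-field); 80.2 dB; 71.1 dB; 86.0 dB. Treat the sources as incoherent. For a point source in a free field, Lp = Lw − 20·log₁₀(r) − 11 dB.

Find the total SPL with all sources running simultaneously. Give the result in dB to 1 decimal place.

87.1 dB

Source at 6.6 m: Lp = 85.8 − 20·log₁₀(6.6) − 11 = 58.4 dB.
Converting to relative power and adding: 10^(58.4/10) + 10^(80.2/10) + 10^(71.1/10) + 10^(86.0/10) = 5.164e+08.
Combined level = 10 log₁₀(5.164e+08) = 87.1 dB.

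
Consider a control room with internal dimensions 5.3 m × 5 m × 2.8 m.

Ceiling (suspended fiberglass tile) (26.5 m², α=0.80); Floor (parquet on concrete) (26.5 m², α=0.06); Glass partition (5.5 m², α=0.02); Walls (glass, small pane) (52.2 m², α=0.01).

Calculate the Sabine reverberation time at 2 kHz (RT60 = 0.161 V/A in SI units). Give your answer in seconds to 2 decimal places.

0.51 seconds

Summing Sᵢαᵢ: 21.200 + 1.590 + 0.110 + 0.522 → A = 23.422 sabins.
Volume V = 5.3 × 5 × 2.8 = 74.2 m³.
RT60 = 0.161 · V / A = 0.161 × 74.2 / 23.422 = 0.51 s.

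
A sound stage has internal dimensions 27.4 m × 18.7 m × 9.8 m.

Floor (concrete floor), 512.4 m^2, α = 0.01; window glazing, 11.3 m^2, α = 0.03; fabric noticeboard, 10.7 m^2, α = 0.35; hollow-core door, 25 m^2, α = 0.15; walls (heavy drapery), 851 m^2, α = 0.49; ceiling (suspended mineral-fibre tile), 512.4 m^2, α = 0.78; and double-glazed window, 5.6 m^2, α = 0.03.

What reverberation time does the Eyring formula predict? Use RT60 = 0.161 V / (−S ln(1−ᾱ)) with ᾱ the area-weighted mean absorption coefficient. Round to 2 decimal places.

Total surface area S = 512.4 + 11.3 + 10.7 + 25 + 851 + 512.4 + 5.6 = 1928.4 m^2.
Absorption A = 512.4×0.01 + 11.3×0.03 + 10.7×0.35 + 25×0.15 + 851×0.49 + 512.4×0.78 + 5.6×0.03 = 829.788 sabins.
ᾱ = 829.788 / 1928.4 = 0.4303.
Eyring denominator: −S ln(1−ᾱ) = 1085.005.
V = 27.4 × 18.7 × 9.8 = 5021.324 m³.
T = 0.161·V/[−S·ln(1−ᾱ)] = 0.161·5021.324/1085.005 = 0.75 s.

0.75 s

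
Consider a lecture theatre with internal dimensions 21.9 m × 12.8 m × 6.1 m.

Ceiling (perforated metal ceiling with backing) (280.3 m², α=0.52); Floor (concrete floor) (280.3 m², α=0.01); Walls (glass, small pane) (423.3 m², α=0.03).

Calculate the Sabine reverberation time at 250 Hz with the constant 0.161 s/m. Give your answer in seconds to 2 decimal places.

A = Σ Sᵢαᵢ = 280.3×0.52 + 280.3×0.01 + 423.3×0.03 = 161.258 sabins.
V = 21.9·12.8·6.1 = 1709.952 m³.
Sabine: RT60 = 0.161 × 1709.952 / 161.258 = 1.71 s.

1.71 s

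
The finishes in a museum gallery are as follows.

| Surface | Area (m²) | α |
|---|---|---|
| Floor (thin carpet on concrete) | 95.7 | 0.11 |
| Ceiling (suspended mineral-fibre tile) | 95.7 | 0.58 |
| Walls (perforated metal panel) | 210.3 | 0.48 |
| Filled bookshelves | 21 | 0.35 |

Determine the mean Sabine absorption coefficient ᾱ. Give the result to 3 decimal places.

S = Σ Sᵢ = 95.7 + 95.7 + 210.3 + 21 = 422.7 m².
Weighted sum Σ Sα = 174.327.
ᾱ = 174.327 / 422.7 = 0.412.

0.412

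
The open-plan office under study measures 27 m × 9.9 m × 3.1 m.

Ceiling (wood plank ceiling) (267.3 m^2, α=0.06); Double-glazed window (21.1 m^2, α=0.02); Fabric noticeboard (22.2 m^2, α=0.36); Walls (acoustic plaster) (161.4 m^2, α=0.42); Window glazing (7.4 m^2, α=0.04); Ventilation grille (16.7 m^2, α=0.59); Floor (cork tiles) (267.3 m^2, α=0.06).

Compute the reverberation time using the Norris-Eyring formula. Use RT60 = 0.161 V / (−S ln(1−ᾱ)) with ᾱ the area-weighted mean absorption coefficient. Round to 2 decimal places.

Total surface area S = 267.3 + 21.1 + 22.2 + 161.4 + 7.4 + 16.7 + 267.3 = 763.4 m^2.
Absorption A = 267.3×0.06 + 21.1×0.02 + 22.2×0.36 + 161.4×0.42 + 7.4×0.04 + 16.7×0.59 + 267.3×0.06 = 118.427 sabins.
ᾱ = 118.427 / 763.4 = 0.1551.
−S·ln(1−ᾱ) = −763.4 × ln(1 − 0.1551) = 128.661.
V = 27 × 9.9 × 3.1 = 828.63 m³.
T = 0.161·V/[−S·ln(1−ᾱ)] = 0.161·828.63/128.661 = 1.04 s.

1.04 seconds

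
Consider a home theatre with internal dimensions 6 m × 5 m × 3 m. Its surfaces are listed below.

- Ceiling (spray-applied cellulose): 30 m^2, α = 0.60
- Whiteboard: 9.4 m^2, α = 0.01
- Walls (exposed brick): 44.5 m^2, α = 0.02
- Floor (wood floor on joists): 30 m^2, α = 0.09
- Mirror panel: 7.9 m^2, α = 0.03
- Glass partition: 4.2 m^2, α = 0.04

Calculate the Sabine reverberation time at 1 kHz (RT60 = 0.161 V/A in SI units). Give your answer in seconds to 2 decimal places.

0.66 s

Summing Sᵢαᵢ: 18.000 + 0.094 + 0.890 + 2.700 + 0.237 + 0.168 → A = 22.089 sabins.
V = 6·5·3 = 90 m³.
RT60 = 0.161 · V / A = 0.161 × 90 / 22.089 = 0.66 s.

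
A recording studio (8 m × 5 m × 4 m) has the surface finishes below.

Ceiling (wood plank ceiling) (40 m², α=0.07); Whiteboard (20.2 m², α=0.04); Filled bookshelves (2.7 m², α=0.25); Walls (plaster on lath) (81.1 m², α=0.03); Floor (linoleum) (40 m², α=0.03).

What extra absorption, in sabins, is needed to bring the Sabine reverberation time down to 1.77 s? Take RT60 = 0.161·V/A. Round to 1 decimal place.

Equivalent absorption area: A₁ = 40·0.07 + 20.2·0.04 + 2.7·0.25 + 81.1·0.03 + 40·0.03 = 7.916 m².
For T = 1.77 s, need A₂ = 0.161·V/T = 0.161·160/1.77 = 14.554 sabins.
Additional absorption ΔA = 14.554 − 7.916 = 6.6 sabins.

6.6 sabins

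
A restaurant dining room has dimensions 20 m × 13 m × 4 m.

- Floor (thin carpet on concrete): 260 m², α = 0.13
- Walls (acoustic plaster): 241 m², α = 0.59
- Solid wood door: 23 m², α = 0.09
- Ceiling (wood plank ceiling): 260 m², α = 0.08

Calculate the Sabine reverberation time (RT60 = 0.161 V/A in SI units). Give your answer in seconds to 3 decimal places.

0.842 seconds

Summing Sᵢαᵢ: 33.800 + 142.190 + 2.070 + 20.800 → A = 198.860 sabins.
Volume V = 20 × 13 × 4 = 1040 m³.
Sabine: RT60 = 0.161 × 1040 / 198.860 = 0.842 s.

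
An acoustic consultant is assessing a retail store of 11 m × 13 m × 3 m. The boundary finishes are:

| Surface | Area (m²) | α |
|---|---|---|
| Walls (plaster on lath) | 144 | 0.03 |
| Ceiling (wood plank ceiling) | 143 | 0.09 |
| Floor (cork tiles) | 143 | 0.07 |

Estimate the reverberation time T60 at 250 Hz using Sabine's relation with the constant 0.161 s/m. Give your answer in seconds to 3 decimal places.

Total absorption A = 144·0.03 + 143·0.09 + 143·0.07
  = 4.320 + 12.870 + 10.010 = 27.200 m² sabins.
Volume V = 11 × 13 × 3 = 429 m³.
RT60 = 0.161 · V / A = 0.161 × 429 / 27.200 = 2.539 s.

2.539 s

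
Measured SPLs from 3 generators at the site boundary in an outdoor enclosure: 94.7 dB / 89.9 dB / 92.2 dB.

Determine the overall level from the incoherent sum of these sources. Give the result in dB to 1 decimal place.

97.5 dB

Converting to relative power and adding: 10^(94.7/10) + 10^(89.9/10) + 10^(92.2/10) = 5.588e+09.
Combined level = 10 log₁₀(5.588e+09) = 97.5 dB.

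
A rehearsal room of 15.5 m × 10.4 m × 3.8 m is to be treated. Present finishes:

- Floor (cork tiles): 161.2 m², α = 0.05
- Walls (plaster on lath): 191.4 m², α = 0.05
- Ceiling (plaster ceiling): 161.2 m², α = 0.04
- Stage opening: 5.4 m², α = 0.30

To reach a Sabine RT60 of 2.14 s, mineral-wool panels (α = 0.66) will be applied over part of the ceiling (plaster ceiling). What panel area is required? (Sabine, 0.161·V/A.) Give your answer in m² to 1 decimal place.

32.9

A₁ = Σ Sᵢαᵢ = 161.2×0.05 + 191.4×0.05 + 161.2×0.04 + 5.4×0.30 = 25.698 sabins.
Required A₂ = 0.161·612.56/2.14 = 46.085 sabins.
Absorption to add: 46.085 − 25.698 = 20.387 sabins.
Each m² of panel replacing the ceiling (plaster ceiling) adds (0.66 − 0.04) = 0.62 sabins.
Panel area = 20.387 / 0.62 = 32.9 m².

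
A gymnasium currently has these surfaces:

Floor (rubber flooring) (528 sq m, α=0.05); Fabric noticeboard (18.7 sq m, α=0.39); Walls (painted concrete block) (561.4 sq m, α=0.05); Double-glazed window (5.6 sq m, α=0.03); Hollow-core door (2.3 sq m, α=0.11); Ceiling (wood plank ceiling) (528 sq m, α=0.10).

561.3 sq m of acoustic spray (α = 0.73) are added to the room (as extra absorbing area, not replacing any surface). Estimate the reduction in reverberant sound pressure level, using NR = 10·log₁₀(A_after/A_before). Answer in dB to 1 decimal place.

A_before = Σ Sᵢαᵢ = 528*0.05 + 18.7*0.39 + 561.4*0.05 + 5.6*0.03 + 2.3*0.11 + 528*0.10 = 114.984 sabins.
Treatment contributes 561.3·0.73 = 409.749 sabins.
New total A_after = 524.733 sabins.
NR = 10·log₁₀(524.733/114.984) = 6.6 dB.

6.6 dB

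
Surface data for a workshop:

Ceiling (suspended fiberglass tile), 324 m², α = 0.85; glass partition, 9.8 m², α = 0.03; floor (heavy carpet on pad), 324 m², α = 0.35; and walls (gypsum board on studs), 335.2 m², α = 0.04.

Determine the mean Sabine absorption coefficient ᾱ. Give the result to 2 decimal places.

S = Σ Sᵢ = 324 + 9.8 + 324 + 335.2 = 993.0 m².
Weighted sum Σ Sα = 402.502.
ᾱ = 402.502 / 993.0 = 0.41.

0.41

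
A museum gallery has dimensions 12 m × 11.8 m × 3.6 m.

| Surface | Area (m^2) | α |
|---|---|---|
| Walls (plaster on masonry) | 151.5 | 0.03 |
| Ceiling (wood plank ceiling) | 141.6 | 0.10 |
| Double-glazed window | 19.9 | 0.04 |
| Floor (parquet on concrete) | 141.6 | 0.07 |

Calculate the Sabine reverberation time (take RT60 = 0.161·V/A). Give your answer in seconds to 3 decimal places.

2.790 s

A = Σ Sᵢαᵢ = 151.5*0.03 + 141.6*0.10 + 19.9*0.04 + 141.6*0.07 = 29.413 sabins.
V = 12·11.8·3.6 = 509.76 m³.
Sabine: RT60 = 0.161 × 509.76 / 29.413 = 2.790 s.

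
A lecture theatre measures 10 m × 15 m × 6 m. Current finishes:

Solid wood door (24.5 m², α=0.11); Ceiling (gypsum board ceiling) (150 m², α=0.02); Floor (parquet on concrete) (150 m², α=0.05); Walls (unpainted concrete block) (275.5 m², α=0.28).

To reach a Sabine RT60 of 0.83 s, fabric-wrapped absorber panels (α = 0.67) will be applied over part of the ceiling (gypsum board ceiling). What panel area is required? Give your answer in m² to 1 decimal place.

129.6

Equivalent absorption area: A₁ = 24.5·0.11 + 150·0.02 + 150·0.05 + 275.5·0.28 = 90.335 m².
V = 900 m³. Target absorption A₂ = 0.161 × 900 / 0.83 = 174.578 sabins.
Absorption to add: 174.578 − 90.335 = 84.243 sabins.
Net gain per m²: Δα = 0.67 − 0.02 = 0.65.
Panel area = 84.243 / 0.65 = 129.6 m².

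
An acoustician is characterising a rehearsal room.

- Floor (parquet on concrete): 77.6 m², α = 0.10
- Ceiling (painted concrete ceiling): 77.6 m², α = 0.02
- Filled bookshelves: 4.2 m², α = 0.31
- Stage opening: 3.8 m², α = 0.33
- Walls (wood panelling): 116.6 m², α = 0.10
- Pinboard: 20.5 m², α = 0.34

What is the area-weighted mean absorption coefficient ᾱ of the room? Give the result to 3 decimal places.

0.102

S = Σ Sᵢ = 77.6 + 77.6 + 4.2 + 3.8 + 116.6 + 20.5 = 300.3 m².
Σ(Sᵢαᵢ) = 77.6·0.10 + 77.6·0.02 + 4.2·0.31 + 3.8·0.33 + 116.6·0.10 + 20.5·0.34 = 30.498.
ᾱ = 30.498 / 300.3 = 0.102.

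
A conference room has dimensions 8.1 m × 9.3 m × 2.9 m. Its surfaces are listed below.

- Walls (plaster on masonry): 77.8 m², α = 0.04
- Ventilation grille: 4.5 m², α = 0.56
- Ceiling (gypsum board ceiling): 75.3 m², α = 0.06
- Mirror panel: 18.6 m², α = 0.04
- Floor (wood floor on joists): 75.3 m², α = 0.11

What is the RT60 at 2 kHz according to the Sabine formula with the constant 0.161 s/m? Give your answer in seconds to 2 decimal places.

Total absorption A = 77.8·0.04 + 4.5·0.56 + 75.3·0.06 + 18.6·0.04 + 75.3·0.11
  = 3.112 + 2.520 + 4.518 + 0.744 + 8.283 = 19.177 m² sabins.
Room volume: 218.457 m³.
Sabine: RT60 = 0.161 × 218.457 / 19.177 = 1.83 s.

1.83 sec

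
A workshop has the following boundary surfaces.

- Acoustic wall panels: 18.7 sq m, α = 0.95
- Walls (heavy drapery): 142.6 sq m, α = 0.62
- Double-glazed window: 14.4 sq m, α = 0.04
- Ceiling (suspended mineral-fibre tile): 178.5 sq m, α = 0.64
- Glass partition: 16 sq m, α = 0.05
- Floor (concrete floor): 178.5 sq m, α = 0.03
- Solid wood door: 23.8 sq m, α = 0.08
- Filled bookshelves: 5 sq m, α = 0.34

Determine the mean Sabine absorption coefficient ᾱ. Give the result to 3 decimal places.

0.400

Total surface area S = 577.5 sq m.
A = 18.7·0.95 + 142.6·0.62 + 14.4·0.04 + 178.5·0.64 + 16·0.05 + 178.5·0.03 + 23.8·0.08 + 5·0.34 = 230.752 sabins.
ᾱ = A/S = 0.400.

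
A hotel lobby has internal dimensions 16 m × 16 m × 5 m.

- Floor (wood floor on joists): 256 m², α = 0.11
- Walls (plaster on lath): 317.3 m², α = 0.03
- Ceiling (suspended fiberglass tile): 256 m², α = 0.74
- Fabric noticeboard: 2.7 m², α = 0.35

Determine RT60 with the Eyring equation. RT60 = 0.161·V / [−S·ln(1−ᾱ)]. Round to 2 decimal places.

0.77 seconds

S = Σ Sᵢ = 832.0 m².
Absorption A = 256·0.11 + 317.3·0.03 + 256·0.74 + 2.7·0.35 = 228.064 sabins.
ᾱ = 228.064 / 832.0 = 0.2741.
Eyring denominator: −S ln(1−ᾱ) = 266.525.
V = 16 × 16 × 5 = 1280 m³.
T = 0.161·V/[−S·ln(1−ᾱ)] = 0.161·1280/266.525 = 0.77 s.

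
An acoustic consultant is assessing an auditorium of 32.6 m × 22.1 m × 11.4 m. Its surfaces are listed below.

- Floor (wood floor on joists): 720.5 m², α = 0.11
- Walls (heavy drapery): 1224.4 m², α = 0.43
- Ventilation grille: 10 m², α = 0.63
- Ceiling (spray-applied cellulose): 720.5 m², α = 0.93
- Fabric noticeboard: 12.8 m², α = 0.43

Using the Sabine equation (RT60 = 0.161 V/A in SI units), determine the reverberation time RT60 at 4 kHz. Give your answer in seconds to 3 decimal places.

1.027 sec

Summing Sᵢαᵢ: 79.255 + 526.492 + 6.300 + 670.065 + 5.504 → A = 1287.616 sabins.
V = 32.6·22.1·11.4 = 8213.244 m³.
Sabine: RT60 = 0.161 × 8213.244 / 1287.616 = 1.027 s.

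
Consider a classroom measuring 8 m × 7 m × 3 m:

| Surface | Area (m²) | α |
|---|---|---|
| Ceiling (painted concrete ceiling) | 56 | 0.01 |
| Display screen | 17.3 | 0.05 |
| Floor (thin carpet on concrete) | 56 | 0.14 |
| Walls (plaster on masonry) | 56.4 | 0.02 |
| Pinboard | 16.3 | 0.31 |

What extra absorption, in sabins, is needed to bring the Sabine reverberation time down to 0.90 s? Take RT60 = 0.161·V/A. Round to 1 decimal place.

14.6 sabins

Total absorption A₁ = 56*0.01 + 17.3*0.05 + 56*0.14 + 56.4*0.02 + 16.3*0.31
  = 0.560 + 0.865 + 7.840 + 1.128 + 5.053 = 15.446 m² sabins.
For T = 0.90 s, need A₂ = 0.161·V/T = 0.161·168/0.90 = 30.053 sabins.
ΔA = A₂ − A₁ = 30.053 − 15.446 = 14.6 sabins.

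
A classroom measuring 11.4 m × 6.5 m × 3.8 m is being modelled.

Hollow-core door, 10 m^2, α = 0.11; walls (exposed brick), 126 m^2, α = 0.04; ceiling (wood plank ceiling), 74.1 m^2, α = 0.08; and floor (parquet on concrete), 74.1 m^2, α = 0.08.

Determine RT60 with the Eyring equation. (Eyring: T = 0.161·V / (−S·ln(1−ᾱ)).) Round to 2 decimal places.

S = Σ Sᵢ = 284.2 m^2.
Σ(Sᵢαᵢ) = 10·0.11 + 126·0.04 + 74.1·0.08 + 74.1·0.08 = 17.996.
ᾱ = 17.996 / 284.2 = 0.0633.
Eyring denominator: −S ln(1−ᾱ) = 18.584.
V = 11.4 × 6.5 × 3.8 = 281.58 m³.
T = 0.161·V/[−S·ln(1−ᾱ)] = 0.161·281.58/18.584 = 2.44 s.

2.44 s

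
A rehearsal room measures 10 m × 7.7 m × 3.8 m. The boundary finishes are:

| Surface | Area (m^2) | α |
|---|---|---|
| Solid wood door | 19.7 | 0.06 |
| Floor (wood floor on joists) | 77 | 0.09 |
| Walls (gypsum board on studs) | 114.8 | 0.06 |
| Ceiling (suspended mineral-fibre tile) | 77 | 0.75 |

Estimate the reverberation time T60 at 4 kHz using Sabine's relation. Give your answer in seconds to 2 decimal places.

0.65 seconds

Equivalent absorption area: A = 19.7×0.06 + 77×0.09 + 114.8×0.06 + 77×0.75 = 72.750 m^2.
Room volume: 292.6 m³.
RT60 = 0.161 · V / A = 0.161 × 292.6 / 72.750 = 0.65 s.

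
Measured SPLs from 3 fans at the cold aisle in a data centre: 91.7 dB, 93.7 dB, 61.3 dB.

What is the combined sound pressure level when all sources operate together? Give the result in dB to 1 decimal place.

95.8 dB

Converting to relative power and adding: 10^(91.7/10) + 10^(93.7/10) + 10^(61.3/10) = 3.825e+09.
Back to dB: 10·log₁₀ Σ = 95.8 dB.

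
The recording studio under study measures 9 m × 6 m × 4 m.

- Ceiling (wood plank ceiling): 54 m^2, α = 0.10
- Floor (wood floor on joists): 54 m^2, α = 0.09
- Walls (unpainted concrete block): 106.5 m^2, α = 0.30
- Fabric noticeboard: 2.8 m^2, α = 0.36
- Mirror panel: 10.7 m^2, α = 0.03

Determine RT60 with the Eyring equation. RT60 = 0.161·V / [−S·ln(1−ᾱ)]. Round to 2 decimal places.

S = Σ Sᵢ = 228.0 m^2.
Σ(Sᵢαᵢ) = 54×0.10 + 54×0.09 + 106.5×0.30 + 2.8×0.36 + 10.7×0.03 = 43.539.
Mean coefficient ᾱ = A/S = 0.1910.
Eyring denominator: −S ln(1−ᾱ) = 48.326.
V = 9 × 6 × 4 = 216 m³.
T = 0.161·V/[−S·ln(1−ᾱ)] = 0.161·216/48.326 = 0.72 s.

0.72 s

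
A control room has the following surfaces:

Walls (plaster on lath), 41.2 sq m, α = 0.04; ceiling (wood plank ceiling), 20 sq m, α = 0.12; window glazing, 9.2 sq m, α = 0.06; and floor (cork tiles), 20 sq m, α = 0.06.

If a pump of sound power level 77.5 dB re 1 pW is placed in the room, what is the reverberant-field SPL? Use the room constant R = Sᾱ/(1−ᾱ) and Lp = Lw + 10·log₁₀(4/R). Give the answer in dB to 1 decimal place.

75.6 dB

Σ(Sᵢαᵢ) = 41.2×0.04 + 20×0.12 + 9.2×0.06 + 20×0.06 = 5.800; total area S = 90.4 sq m.
ᾱ = 5.800/90.4 = 0.0642; R = Sᾱ/(1−ᾱ) = 5.800/(1−0.0642) = 6.198 sq m.
Lp = Lw + 10 log₁₀(4/R) = 77.5 -1.90 = 75.6 dB.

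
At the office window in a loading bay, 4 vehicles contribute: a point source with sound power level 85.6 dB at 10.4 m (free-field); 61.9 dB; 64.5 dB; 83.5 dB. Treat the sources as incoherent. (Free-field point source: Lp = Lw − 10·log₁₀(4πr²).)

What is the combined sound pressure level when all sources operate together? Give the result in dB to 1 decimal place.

Source at 10.4 m: Lp = 85.6 − 10·log₁₀(4π·10.4²) = 85.6 − 10·log₁₀(1359.179) = 54.3 dB.
Σ 10^(Lᵢ/10) = 2.285e+08.
Back to dB: 10·log₁₀ Σ = 83.6 dB.

83.6 dB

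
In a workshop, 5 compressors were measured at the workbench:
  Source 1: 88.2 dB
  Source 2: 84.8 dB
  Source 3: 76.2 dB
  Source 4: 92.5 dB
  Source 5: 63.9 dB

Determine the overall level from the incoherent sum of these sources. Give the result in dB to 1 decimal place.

94.4 dB

Sum in the linear (power) domain: Σ 10^(Lᵢ/10) = 10^(88.2/10) + 10^(84.8/10) + 10^(76.2/10) + 10^(92.5/10) + 10^(63.9/10) = 2.785e+09.
Combined level = 10 log₁₀(2.785e+09) = 94.4 dB.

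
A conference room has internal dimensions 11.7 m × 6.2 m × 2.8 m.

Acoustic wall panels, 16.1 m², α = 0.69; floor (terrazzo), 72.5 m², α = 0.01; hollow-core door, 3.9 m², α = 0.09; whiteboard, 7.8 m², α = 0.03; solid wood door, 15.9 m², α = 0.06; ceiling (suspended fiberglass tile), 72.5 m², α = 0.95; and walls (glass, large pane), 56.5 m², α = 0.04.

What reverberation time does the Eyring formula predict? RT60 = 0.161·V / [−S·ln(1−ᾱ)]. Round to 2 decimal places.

0.32 s

Total surface area S = 16.1 + 72.5 + 3.9 + 7.8 + 15.9 + 72.5 + 56.5 = 245.2 m².
Absorption A = 16.1·0.69 + 72.5·0.01 + 3.9·0.09 + 7.8·0.03 + 15.9·0.06 + 72.5·0.95 + 56.5·0.04 = 84.508 sabins.
Mean coefficient ᾱ = A/S = 0.3446.
−S·ln(1−ᾱ) = −245.2 × ln(1 − 0.3446) = 103.599.
V = 11.7 × 6.2 × 2.8 = 203.112 m³.
T = 0.161·V/[−S·ln(1−ᾱ)] = 0.161·203.112/103.599 = 0.32 s.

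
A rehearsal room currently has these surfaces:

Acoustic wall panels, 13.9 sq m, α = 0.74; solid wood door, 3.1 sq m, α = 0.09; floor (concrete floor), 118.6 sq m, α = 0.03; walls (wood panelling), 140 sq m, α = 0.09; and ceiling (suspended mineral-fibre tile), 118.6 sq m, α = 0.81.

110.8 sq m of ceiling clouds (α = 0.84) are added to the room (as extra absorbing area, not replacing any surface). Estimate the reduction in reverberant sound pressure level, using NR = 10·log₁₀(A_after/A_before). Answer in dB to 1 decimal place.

2.5 dB

A_before = Σ Sᵢαᵢ = 13.9×0.74 + 3.1×0.09 + 118.6×0.03 + 140×0.09 + 118.6×0.81 = 122.789 sabins.
Added absorption = 110.8 × 0.84 = 93.072 sabins.
New total A_after = 215.861 sabins.
NR = 10·log₁₀(215.861/122.789) = 2.5 dB.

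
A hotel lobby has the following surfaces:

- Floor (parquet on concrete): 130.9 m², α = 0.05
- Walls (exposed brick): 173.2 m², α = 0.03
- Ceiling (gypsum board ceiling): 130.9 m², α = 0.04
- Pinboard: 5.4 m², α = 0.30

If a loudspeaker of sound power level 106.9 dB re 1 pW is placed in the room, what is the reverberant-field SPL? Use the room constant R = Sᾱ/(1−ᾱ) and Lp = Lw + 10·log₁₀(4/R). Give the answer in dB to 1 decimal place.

A = 18.597 sabins; S = 440.4 m².
ᾱ = 18.597/440.4 = 0.0422; R = Sᾱ/(1−ᾱ) = 18.597/(1−0.0422) = 19.416 m².
Lp = 106.9 + 10·log₁₀(4/19.416) = 106.9 + (-6.86) = 100.0 dB.

100.0 dB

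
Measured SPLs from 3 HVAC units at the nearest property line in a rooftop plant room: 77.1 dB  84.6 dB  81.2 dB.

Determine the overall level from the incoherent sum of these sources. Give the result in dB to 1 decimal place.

Σ 10^(Lᵢ/10) = 4.715e+08.
L_total = 10·log₁₀(4.715e+08) = 86.7 dB.

86.7 dB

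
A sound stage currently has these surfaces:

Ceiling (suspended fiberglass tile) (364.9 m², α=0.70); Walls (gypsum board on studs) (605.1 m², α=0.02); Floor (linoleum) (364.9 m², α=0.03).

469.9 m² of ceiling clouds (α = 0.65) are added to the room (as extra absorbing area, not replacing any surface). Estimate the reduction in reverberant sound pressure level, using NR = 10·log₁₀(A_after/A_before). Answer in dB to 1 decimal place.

Total absorption A_before = 364.9·0.70 + 605.1·0.02 + 364.9·0.03
  = 255.430 + 12.102 + 10.947 = 278.479 m² sabins.
Added absorption = 469.9 × 0.65 = 305.435 sabins.
New total A_after = 583.914 sabins.
NR = 10·log₁₀(583.914/278.479) = 3.2 dB.

3.2 dB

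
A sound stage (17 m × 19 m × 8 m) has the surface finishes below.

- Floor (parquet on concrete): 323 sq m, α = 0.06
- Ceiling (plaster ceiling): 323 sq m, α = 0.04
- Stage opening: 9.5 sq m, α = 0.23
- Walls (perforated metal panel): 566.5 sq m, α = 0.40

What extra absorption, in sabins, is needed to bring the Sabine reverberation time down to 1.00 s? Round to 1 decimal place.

154.9 sabins

Total absorption A₁ = 323·0.06 + 323·0.04 + 9.5·0.23 + 566.5·0.40
  = 19.380 + 12.920 + 2.185 + 226.600 = 261.085 sq m sabins.
V = 2584 m³. Required absorption A₂ = 0.161 × 2584 / 1.00 = 416.024 sabins.
ΔA = A₂ − A₁ = 416.024 − 261.085 = 154.9 sabins.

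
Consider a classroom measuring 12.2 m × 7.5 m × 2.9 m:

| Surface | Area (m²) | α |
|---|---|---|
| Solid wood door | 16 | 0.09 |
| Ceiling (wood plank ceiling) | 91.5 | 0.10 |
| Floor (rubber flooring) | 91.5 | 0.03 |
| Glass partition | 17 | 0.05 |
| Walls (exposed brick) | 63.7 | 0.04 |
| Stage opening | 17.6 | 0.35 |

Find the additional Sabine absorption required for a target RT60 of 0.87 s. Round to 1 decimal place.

Total absorption A₁ = 16×0.09 + 91.5×0.10 + 91.5×0.03 + 17×0.05 + 63.7×0.04 + 17.6×0.35
  = 1.440 + 9.150 + 2.745 + 0.850 + 2.548 + 6.160 = 22.893 m² sabins.
V = 265.35 m³. Required absorption A₂ = 0.161 × 265.35 / 0.87 = 49.105 sabins.
Additional absorption ΔA = 49.105 − 22.893 = 26.2 sabins.

26.2 sabins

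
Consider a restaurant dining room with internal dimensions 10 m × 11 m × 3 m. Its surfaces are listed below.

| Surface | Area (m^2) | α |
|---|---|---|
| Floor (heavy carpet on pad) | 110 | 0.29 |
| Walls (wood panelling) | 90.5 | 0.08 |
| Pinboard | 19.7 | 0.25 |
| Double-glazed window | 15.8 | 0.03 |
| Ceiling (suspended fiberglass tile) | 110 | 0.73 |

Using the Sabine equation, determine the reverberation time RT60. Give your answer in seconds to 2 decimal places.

A = Σ Sᵢαᵢ = 110×0.29 + 90.5×0.08 + 19.7×0.25 + 15.8×0.03 + 110×0.73 = 124.839 sabins.
V = 10·11·3 = 330 m³.
Sabine: RT60 = 0.161 × 330 / 124.839 = 0.43 s.

0.43 seconds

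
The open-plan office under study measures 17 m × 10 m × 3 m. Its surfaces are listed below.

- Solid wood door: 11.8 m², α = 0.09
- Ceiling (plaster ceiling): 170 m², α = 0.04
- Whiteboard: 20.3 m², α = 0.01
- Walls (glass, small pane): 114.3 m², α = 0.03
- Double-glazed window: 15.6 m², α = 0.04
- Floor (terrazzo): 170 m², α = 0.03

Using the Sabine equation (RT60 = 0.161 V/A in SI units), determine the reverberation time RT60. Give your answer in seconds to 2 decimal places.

Summing Sᵢαᵢ: 1.062 + 6.800 + 0.203 + 3.429 + 0.624 + 5.100 → A = 17.218 sabins.
Volume V = 17 × 10 × 3 = 510 m³.
Sabine: RT60 = 0.161 × 510 / 17.218 = 4.77 s.

4.77 s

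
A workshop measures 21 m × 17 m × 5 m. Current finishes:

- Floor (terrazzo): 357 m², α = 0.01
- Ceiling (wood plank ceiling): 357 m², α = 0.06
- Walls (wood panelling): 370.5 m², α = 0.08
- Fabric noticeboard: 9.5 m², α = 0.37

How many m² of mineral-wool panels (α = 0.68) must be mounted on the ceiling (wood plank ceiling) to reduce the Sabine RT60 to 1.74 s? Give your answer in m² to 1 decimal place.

172.6

Total absorption A₁ = 357*0.01 + 357*0.06 + 370.5*0.08 + 9.5*0.37
  = 3.570 + 21.420 + 29.640 + 3.515 = 58.145 m² sabins.
Required A₂ = 0.161·1785/1.74 = 165.164 sabins.
ΔA needed = 165.164 − 58.145 = 107.019 sabins.
Each m² of panel replacing the ceiling (wood plank ceiling) adds (0.68 − 0.06) = 0.62 sabins.
Panel area = 107.019 / 0.62 = 172.6 m².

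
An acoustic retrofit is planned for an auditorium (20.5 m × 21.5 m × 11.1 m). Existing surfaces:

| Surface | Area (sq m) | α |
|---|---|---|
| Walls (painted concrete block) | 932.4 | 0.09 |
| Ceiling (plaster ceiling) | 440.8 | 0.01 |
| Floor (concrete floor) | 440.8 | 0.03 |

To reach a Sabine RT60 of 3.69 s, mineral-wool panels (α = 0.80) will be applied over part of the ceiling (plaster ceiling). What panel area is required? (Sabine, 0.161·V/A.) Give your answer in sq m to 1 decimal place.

141.7

Summing Sᵢαᵢ: 83.916 + 4.408 + 13.224 → A₁ = 101.548 sabins.
Required A₂ = 0.161·4892.325/3.69 = 213.459 sabins.
ΔA needed = 213.459 − 101.548 = 111.911 sabins.
Each sq m of panel replacing the ceiling (plaster ceiling) adds (0.80 − 0.01) = 0.79 sabins.
Area = ΔA/Δα = 111.911/0.79 = 141.7 sq m.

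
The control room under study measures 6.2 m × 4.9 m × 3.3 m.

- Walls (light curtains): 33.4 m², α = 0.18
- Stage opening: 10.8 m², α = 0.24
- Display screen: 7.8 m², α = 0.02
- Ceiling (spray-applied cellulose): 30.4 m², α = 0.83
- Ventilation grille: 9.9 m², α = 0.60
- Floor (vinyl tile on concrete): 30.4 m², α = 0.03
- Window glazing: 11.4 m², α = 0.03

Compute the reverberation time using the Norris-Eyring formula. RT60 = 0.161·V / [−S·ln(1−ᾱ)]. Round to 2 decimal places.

Total surface area S = 33.4 + 10.8 + 7.8 + 30.4 + 9.9 + 30.4 + 11.4 = 134.1 m².
Absorption A = 33.4·0.18 + 10.8·0.24 + 7.8·0.02 + 30.4·0.83 + 9.9·0.60 + 30.4·0.03 + 11.4·0.03 = 41.186 sabins.
Mean coefficient ᾱ = A/S = 0.3071.
−S·ln(1−ᾱ) = −134.1 × ln(1 − 0.3071) = 49.197.
V = 6.2 × 4.9 × 3.3 = 100.254 m³.
RT60 = 0.161 × 100.254 / 49.197 = 0.33 s.

0.33 s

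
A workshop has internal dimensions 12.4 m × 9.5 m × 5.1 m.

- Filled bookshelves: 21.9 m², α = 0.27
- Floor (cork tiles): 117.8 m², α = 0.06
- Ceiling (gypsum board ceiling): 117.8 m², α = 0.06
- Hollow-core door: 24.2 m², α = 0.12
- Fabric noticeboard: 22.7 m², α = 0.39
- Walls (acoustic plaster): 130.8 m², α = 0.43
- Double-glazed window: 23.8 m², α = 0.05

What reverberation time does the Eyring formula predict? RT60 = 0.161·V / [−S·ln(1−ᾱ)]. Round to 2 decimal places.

0.97 s

S = Σ Sᵢ = 459.0 m².
Absorption A = 21.9×0.27 + 117.8×0.06 + 117.8×0.06 + 24.2×0.12 + 22.7×0.39 + 130.8×0.43 + 23.8×0.05 = 89.240 sabins.
ᾱ = 89.240 / 459.0 = 0.1944.
Eyring denominator: −S ln(1−ᾱ) = 99.221.
V = 12.4 × 9.5 × 5.1 = 600.78 m³.
RT60 = 0.161 × 600.78 / 99.221 = 0.97 s.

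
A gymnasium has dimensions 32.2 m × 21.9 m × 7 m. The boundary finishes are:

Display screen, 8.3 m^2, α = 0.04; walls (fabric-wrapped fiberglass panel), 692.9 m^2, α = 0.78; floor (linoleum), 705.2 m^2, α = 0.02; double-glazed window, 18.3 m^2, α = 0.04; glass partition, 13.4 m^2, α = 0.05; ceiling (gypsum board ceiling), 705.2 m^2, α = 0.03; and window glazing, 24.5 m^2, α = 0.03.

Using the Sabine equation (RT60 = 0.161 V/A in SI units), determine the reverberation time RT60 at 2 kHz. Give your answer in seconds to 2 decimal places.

1.37 seconds

Equivalent absorption area: A = 8.3*0.04 + 692.9*0.78 + 705.2*0.02 + 18.3*0.04 + 13.4*0.05 + 705.2*0.03 + 24.5*0.03 = 578.191 m^2.
Room volume: 4936.26 m³.
Sabine: RT60 = 0.161 × 4936.26 / 578.191 = 1.37 s.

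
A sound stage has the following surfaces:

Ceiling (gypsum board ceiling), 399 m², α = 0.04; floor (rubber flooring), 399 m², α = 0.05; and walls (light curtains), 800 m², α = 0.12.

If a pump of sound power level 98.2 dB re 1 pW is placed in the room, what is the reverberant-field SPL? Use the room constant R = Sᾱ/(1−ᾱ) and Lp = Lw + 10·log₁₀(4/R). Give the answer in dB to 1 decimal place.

82.6 dB

Σ(Sᵢαᵢ) = 399·0.04 + 399·0.05 + 800·0.12 = 131.910; total area S = 1598.0 m².
ᾱ = 0.0825, so room constant R = A/(1−ᾱ) = 143.771 m².
Lp = Lw + 10 log₁₀(4/R) = 98.2 -15.56 = 82.6 dB.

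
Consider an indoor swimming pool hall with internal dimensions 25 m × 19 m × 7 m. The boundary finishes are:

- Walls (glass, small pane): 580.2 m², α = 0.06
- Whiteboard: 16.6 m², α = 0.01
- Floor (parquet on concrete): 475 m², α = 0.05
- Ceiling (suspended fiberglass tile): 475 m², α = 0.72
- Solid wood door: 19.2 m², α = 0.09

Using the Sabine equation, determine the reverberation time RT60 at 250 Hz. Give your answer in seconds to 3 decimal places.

Equivalent absorption area: A = 580.2*0.06 + 16.6*0.01 + 475*0.05 + 475*0.72 + 19.2*0.09 = 402.456 m².
V = 25·19·7 = 3325 m³.
RT60 = 0.161 · V / A = 0.161 × 3325 / 402.456 = 1.330 s.

1.330 seconds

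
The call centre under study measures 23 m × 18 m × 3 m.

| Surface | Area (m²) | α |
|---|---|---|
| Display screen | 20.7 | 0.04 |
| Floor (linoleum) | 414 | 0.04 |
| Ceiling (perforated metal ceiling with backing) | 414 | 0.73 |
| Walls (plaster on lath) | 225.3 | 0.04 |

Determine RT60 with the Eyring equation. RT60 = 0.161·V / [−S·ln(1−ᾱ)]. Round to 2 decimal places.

S = Σ Sᵢ = 1074.0 m².
Σ(Sᵢαᵢ) = 20.7·0.04 + 414·0.04 + 414·0.73 + 225.3·0.04 = 328.620.
ᾱ = 328.620 / 1074.0 = 0.3060.
−S·ln(1−ᾱ) = −1074.0 × ln(1 − 0.3060) = 392.314.
V = 23 × 18 × 3 = 1242 m³.
RT60 = 0.161 × 1242 / 392.314 = 0.51 s.

0.51 s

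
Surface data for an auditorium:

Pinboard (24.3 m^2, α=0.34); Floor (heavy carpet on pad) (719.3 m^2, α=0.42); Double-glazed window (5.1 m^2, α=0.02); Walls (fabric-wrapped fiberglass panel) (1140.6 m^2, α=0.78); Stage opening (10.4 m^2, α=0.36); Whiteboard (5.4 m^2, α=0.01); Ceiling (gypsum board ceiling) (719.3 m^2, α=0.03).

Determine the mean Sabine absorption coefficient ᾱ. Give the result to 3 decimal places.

Total surface area S = 2624.4 m^2.
Σ(Sᵢαᵢ) = 24.3*0.34 + 719.3*0.42 + 5.1*0.02 + 1140.6*0.78 + 10.4*0.36 + 5.4*0.01 + 719.3*0.03 = 1225.515.
ᾱ = A/S = 0.467.

0.467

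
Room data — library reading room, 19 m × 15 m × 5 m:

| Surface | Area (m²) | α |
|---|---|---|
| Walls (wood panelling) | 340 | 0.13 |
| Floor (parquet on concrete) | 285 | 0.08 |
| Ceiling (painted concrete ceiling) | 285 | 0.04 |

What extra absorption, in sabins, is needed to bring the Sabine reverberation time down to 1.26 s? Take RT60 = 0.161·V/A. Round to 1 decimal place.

A₁ = Σ Sᵢαᵢ = 340×0.13 + 285×0.08 + 285×0.04 = 78.400 sabins.
V = 1425 m³. Required absorption A₂ = 0.161 × 1425 / 1.26 = 182.083 sabins.
ΔA = A₂ − A₁ = 182.083 − 78.400 = 103.7 sabins.

103.7 sabins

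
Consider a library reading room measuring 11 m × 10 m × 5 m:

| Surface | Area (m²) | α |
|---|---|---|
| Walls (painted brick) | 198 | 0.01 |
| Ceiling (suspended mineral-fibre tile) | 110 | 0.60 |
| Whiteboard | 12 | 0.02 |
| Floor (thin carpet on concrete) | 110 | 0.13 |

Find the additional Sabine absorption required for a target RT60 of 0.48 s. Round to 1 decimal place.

Equivalent absorption area: A₁ = 198×0.01 + 110×0.60 + 12×0.02 + 110×0.13 = 82.520 m².
Target A₂ = 0.161·550/0.48 = 184.479 sabins (V = 550 m³).
Shortfall: 184.479 − 82.520 = 102.0 sabins.

102.0 sabins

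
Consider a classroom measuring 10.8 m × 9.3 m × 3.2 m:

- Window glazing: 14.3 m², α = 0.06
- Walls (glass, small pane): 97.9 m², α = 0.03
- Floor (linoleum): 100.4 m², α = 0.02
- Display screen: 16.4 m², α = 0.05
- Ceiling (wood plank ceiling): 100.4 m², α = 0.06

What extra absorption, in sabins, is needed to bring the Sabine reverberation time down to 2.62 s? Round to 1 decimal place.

7.1 sabins

Equivalent absorption area: A₁ = 14.3·0.06 + 97.9·0.03 + 100.4·0.02 + 16.4·0.05 + 100.4·0.06 = 12.647 m².
V = 321.408 m³. Required absorption A₂ = 0.161 × 321.408 / 2.62 = 19.751 sabins.
Shortfall: 19.751 − 12.647 = 7.1 sabins.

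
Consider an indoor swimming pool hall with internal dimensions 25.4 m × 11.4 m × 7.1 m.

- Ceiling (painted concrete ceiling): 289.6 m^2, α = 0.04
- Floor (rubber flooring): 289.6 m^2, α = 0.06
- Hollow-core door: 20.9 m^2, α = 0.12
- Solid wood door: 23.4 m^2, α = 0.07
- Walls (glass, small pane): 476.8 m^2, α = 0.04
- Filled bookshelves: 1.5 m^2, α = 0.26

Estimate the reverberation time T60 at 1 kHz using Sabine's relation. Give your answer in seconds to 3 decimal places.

6.297 s

Summing Sᵢαᵢ: 11.584 + 17.376 + 2.508 + 1.638 + 19.072 + 0.390 → A = 52.568 sabins.
Room volume: 2055.876 m³.
T = 0.161 V/A = 0.161·2055.876/52.568 = 6.297 s.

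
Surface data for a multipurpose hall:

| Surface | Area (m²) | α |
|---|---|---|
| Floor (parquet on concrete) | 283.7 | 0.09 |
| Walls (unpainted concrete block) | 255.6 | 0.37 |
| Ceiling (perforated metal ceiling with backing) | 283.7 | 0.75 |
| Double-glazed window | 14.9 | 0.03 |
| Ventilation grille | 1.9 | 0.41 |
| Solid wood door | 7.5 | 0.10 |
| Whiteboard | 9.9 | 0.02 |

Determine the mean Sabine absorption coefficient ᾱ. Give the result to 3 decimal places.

Total surface area S = 857.2 m².
Weighted sum Σ Sα = 335.054.
ᾱ = A/S = 0.391.

0.391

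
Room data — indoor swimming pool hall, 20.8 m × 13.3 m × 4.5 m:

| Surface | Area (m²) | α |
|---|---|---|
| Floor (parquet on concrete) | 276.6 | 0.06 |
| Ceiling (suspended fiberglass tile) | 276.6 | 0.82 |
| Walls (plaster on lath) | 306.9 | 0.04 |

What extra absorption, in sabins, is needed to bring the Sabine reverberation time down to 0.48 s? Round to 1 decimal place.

161.9 sabins

A₁ = Σ Sᵢαᵢ = 276.6×0.06 + 276.6×0.82 + 306.9×0.04 = 255.684 sabins.
For T = 0.48 s, need A₂ = 0.161·V/T = 0.161·1244.88/0.48 = 417.554 sabins.
Additional absorption ΔA = 417.554 − 255.684 = 161.9 sabins.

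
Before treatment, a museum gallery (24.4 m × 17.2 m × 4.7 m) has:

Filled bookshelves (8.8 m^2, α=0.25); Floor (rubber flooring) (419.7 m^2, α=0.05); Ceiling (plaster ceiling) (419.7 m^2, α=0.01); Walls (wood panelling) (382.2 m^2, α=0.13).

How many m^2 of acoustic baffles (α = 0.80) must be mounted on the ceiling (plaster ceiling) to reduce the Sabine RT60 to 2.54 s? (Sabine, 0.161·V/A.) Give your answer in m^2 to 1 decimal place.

Total absorption A₁ = 8.8*0.25 + 419.7*0.05 + 419.7*0.01 + 382.2*0.13
  = 2.200 + 20.985 + 4.197 + 49.686 = 77.068 m^2 sabins.
V = 1972.496 m³. Target absorption A₂ = 0.161 × 1972.496 / 2.54 = 125.028 sabins.
ΔA needed = 125.028 − 77.068 = 47.960 sabins.
Net gain per m^2: Δα = 0.80 − 0.01 = 0.79.
Panel area = 47.960 / 0.79 = 60.7 m^2.

60.7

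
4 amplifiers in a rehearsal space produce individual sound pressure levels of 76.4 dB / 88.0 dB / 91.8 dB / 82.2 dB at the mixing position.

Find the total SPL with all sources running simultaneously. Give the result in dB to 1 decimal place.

Sum in the linear (power) domain: Σ 10^(Lᵢ/10) = 10^(76.4/10) + 10^(88.0/10) + 10^(91.8/10) + 10^(82.2/10) = 2.354e+09.
Back to dB: 10·log₁₀ Σ = 93.7 dB.

93.7 dB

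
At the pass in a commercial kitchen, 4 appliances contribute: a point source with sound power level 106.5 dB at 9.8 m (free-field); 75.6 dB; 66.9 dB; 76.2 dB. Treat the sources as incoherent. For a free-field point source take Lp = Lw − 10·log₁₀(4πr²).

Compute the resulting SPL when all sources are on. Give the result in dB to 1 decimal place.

Source at 9.8 m: Lp = 106.5 − 10·log₁₀(4π·9.8²) = 106.5 − 10·log₁₀(1206.874) = 75.7 dB.
Sum in the linear (power) domain: Σ 10^(Lᵢ/10) = 10^(75.7/10) + 10^(75.6/10) + 10^(66.9/10) + 10^(76.2/10) = 1.2e+08.
L_total = 10·log₁₀(1.2e+08) = 80.8 dB.

80.8 dB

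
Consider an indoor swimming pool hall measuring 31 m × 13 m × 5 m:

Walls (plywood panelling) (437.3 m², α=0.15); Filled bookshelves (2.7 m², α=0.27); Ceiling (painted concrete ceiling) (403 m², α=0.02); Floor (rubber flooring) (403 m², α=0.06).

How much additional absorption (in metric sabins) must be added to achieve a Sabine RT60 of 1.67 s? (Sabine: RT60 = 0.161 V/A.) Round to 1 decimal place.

Equivalent absorption area: A₁ = 437.3·0.15 + 2.7·0.27 + 403·0.02 + 403·0.06 = 98.564 m².
V = 2015 m³. Required absorption A₂ = 0.161 × 2015 / 1.67 = 194.260 sabins.
ΔA = A₂ − A₁ = 194.260 − 98.564 = 95.7 sabins.

95.7 sabins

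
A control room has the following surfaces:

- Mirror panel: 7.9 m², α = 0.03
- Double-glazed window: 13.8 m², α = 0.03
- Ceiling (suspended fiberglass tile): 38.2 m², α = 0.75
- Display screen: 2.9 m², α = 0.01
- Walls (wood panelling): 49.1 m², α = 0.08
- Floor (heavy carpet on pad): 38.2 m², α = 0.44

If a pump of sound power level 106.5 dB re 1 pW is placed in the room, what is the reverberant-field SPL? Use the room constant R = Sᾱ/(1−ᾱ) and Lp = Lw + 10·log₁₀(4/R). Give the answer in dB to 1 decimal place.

Σ(Sᵢαᵢ) = 7.9×0.03 + 13.8×0.03 + 38.2×0.75 + 2.9×0.01 + 49.1×0.08 + 38.2×0.44 = 50.066; total area S = 150.1 m².
ᾱ = 0.3336, so room constant R = A/(1−ᾱ) = 75.129 m².
Lp = Lw + 10 log₁₀(4/R) = 106.5 -12.74 = 93.8 dB.

93.8 dB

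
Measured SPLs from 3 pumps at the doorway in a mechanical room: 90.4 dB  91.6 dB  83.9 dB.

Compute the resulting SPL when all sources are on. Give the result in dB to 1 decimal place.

Σ 10^(Lᵢ/10) = 2.787e+09.
L_total = 10·log₁₀(2.787e+09) = 94.5 dB.

94.5 dB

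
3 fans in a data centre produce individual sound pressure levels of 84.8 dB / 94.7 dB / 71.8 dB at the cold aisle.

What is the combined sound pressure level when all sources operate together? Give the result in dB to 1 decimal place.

95.1 dB

Sum in the linear (power) domain: Σ 10^(Lᵢ/10) = 10^(84.8/10) + 10^(94.7/10) + 10^(71.8/10) = 3.268e+09.
Back to dB: 10·log₁₀ Σ = 95.1 dB.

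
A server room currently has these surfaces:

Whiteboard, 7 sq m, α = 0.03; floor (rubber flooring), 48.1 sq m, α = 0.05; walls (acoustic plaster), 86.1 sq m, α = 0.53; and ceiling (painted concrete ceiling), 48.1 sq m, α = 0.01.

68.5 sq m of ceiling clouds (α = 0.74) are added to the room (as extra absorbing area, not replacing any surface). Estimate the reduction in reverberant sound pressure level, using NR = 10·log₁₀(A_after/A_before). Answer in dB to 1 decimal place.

3.1 dB

Equivalent absorption area: A_before = 7·0.03 + 48.1·0.05 + 86.1·0.53 + 48.1·0.01 = 48.729 sq m.
Treatment contributes 68.5·0.74 = 50.690 sabins.
New total A_after = 99.419 sabins.
NR = 10·log₁₀(99.419/48.729) = 3.1 dB.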